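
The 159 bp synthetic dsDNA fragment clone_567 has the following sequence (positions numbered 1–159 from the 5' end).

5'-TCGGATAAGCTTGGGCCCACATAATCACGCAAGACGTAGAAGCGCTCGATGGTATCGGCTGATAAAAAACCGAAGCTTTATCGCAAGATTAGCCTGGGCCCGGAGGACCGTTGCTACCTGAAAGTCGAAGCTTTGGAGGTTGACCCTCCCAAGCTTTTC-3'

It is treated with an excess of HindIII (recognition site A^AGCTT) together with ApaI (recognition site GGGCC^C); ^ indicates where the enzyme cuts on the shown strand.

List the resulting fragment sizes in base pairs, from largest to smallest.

HindIII sites (AAGCTT) start at positions 7, 73, 128, 151.
HindIII cuts after the first base of each site, so after positions 7, 73, 128, 151.
ApaI sites (GGGCCC) start at positions 13, 96.
ApaI cuts after base 5 of each site (before the last base), so after positions 17, 100.
Combined cut positions: 7, 17, 73, 100, 128, 151.
Linear molecule, 6 cuts → 7 fragments:
  1–7 → 7 bp
  8–17 → 10 bp
  18–73 → 56 bp
  74–100 → 27 bp
  101–128 → 28 bp
  129–151 → 23 bp
  152–159 → 8 bp
Sorted largest to smallest: 56, 28, 27, 23, 10, 8, 7 bp.

56, 28, 27, 23, 10, 8, 7 bp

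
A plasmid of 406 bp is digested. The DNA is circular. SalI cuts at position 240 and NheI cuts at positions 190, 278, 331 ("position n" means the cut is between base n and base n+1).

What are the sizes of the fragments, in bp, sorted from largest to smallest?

265, 53, 50, 38 bp

Combined cut positions (sorted): 190, 240, 278, 331.
Circular molecule, 4 cuts → 4 fragments:
  240 − 190 = 50 bp
  278 − 240 = 38 bp
  331 − 278 = 53 bp
  wrap: 406 − 331 + 190 = 265 bp
Sorted largest to smallest: 265, 53, 50, 38 bp.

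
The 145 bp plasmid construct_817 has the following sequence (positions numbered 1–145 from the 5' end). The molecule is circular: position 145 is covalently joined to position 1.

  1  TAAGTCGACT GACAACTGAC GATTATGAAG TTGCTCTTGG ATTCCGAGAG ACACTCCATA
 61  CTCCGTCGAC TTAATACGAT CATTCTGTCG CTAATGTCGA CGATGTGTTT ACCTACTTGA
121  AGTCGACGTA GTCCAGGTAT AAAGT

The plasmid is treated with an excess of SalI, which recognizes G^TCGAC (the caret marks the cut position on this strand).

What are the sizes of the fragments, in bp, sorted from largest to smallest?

61, 31, 27, 26 bp

SalI sites (GTCGAC) start at positions 4, 65, 96, 122.
SalI cuts after the first base of each site, so after positions 4, 65, 96, 122.
Circular molecule, 4 cuts → 4 fragments:
  5–65 → 61 bp
  66–96 → 31 bp
  97–122 → 26 bp
  123–145 then 1–4 → 23 + 4 = 27 bp
Sorted largest to smallest: 61, 31, 27, 26 bp.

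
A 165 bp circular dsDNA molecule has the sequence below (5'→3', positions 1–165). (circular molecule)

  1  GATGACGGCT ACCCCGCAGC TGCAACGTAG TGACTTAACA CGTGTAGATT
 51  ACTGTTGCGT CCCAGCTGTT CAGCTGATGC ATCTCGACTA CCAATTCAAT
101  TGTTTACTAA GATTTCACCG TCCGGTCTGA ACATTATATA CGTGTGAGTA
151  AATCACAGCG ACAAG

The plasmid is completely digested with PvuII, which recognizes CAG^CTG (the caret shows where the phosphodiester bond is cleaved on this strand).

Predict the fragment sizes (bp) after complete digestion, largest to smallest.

PvuII sites (CAGCTG) start at positions 17, 63, 71.
PvuII cuts after base 3 of each site, so after positions 19, 65, 73.
Circular molecule, 3 cuts → 3 fragments:
  20–65 → 46 bp
  66–73 → 8 bp
  74–165 then 1–19 → 92 + 19 = 111 bp
Sorted largest to smallest: 111, 46, 8 bp.

111, 46, 8 bp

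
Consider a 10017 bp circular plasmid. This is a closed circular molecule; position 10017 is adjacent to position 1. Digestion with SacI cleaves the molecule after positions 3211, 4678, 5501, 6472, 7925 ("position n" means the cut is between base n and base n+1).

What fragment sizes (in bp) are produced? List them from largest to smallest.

5303, 1467, 1453, 971, 823 bp

Circular molecule, 5 cuts → 5 fragments:
  4678 − 3211 = 1467 bp
  5501 − 4678 = 823 bp
  6472 − 5501 = 971 bp
  7925 − 6472 = 1453 bp
  wrap: 10017 − 7925 + 3211 = 5303 bp
Sorted largest to smallest: 5303, 1467, 1453, 971, 823 bp.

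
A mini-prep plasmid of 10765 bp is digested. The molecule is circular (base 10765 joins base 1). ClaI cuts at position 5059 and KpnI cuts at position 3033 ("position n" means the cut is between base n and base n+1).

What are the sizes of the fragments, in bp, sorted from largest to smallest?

Combined cut positions (sorted): 3033, 5059.
Circular molecule, 2 cuts → 2 fragments:
  5059 − 3033 = 2026 bp
  wrap: 10765 − 5059 + 3033 = 8739 bp
Sorted largest to smallest: 8739, 2026 bp.

8739, 2026 bp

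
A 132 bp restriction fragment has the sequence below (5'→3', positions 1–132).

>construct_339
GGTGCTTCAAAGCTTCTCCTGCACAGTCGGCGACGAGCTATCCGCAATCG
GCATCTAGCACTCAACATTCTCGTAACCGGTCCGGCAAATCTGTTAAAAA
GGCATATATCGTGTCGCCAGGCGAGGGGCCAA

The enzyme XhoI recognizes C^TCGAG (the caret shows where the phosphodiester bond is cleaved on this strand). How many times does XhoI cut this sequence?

0

No occurrence of CTCGAG is present in the sequence.
XhoI does not cut: 0 sites.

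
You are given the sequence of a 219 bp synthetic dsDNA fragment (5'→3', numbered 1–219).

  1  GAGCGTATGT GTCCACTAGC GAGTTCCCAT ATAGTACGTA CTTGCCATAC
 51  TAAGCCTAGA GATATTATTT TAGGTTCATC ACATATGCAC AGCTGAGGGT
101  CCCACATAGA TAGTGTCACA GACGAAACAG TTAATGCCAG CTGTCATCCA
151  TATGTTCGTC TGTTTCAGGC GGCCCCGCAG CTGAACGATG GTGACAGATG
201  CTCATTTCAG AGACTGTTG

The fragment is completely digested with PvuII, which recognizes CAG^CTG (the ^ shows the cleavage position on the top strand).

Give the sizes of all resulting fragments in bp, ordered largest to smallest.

PvuII sites (CAGCTG) start at positions 90, 138, 178.
PvuII cuts after base 3 of each site, so after positions 92, 140, 180.
Linear molecule, 3 cuts → 4 fragments:
  1–92 → 92 bp
  93–140 → 48 bp
  141–180 → 40 bp
  181–219 → 39 bp
Sorted largest to smallest: 92, 48, 40, 39 bp.

92, 48, 40, 39 bp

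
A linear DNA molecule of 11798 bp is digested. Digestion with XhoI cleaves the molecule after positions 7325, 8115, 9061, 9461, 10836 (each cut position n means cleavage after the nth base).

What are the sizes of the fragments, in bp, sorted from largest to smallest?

Linear molecule, 5 cuts → 6 fragments:
  7325 − 0 = 7325 bp
  8115 − 7325 = 790 bp
  9061 − 8115 = 946 bp
  9461 − 9061 = 400 bp
  10836 − 9461 = 1375 bp
  11798 − 10836 = 962 bp
Sorted largest to smallest: 7325, 1375, 962, 946, 790, 400 bp.

7325, 1375, 962, 946, 790, 400 bp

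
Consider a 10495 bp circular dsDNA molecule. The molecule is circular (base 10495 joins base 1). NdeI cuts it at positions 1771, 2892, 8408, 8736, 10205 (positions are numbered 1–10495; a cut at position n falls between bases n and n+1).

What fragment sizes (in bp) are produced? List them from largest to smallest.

5516, 2061, 1469, 1121, 328 bp

Circular molecule, 5 cuts → 5 fragments:
  2892 − 1771 = 1121 bp
  8408 − 2892 = 5516 bp
  8736 − 8408 = 328 bp
  10205 − 8736 = 1469 bp
  wrap: 10495 − 10205 + 1771 = 2061 bp
Sorted largest to smallest: 5516, 2061, 1469, 1121, 328 bp.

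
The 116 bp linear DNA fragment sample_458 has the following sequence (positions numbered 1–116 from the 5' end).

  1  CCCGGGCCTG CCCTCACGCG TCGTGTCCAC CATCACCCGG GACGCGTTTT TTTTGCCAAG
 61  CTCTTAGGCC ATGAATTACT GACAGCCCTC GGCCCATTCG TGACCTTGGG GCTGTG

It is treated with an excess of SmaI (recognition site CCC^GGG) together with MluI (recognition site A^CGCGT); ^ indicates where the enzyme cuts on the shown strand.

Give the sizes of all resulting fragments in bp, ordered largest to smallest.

74, 22, 13, 4, 3 bp

SmaI sites (CCCGGG) start at positions 1, 36.
SmaI cuts after base 3 of each site, so after positions 3, 38.
MluI sites (ACGCGT) start at positions 16, 42.
MluI cuts after the first base of each site, so after positions 16, 42.
Combined cut positions: 3, 16, 38, 42.
Linear molecule, 4 cuts → 5 fragments:
  1–3 → 3 bp
  4–16 → 13 bp
  17–38 → 22 bp
  39–42 → 4 bp
  43–116 → 74 bp
Sorted largest to smallest: 74, 22, 13, 4, 3 bp.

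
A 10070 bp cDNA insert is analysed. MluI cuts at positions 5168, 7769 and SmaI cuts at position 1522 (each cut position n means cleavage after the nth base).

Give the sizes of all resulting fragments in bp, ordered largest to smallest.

Combined cut positions (sorted): 1522, 5168, 7769.
Linear molecule, 3 cuts → 4 fragments:
  1522 − 0 = 1522 bp
  5168 − 1522 = 3646 bp
  7769 − 5168 = 2601 bp
  10070 − 7769 = 2301 bp
Sorted largest to smallest: 3646, 2601, 2301, 1522 bp.

3646, 2601, 2301, 1522 bp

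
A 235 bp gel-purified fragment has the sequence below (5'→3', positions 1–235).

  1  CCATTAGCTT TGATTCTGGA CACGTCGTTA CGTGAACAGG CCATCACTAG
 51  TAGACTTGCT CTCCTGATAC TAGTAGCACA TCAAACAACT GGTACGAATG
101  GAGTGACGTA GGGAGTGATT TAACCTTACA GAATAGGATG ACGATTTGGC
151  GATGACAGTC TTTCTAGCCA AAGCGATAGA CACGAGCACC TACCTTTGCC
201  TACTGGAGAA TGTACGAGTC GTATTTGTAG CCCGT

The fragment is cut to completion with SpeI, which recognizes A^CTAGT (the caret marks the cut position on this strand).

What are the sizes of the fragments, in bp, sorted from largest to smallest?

SpeI sites (ACTAGT) start at positions 46, 69.
SpeI cuts after the first base of each site, so after positions 46, 69.
Linear molecule, 2 cuts → 3 fragments:
  1–46 → 46 bp
  47–69 → 23 bp
  70–235 → 166 bp
Sorted largest to smallest: 166, 46, 23 bp.

166, 46, 23 bp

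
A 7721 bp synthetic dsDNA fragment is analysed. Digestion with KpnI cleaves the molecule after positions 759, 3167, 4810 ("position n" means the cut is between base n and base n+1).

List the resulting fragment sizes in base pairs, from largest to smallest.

Linear molecule, 3 cuts → 4 fragments:
  759 − 0 = 759 bp
  3167 − 759 = 2408 bp
  4810 − 3167 = 1643 bp
  7721 − 4810 = 2911 bp
Sorted largest to smallest: 2911, 2408, 1643, 759 bp.

2911, 2408, 1643, 759 bp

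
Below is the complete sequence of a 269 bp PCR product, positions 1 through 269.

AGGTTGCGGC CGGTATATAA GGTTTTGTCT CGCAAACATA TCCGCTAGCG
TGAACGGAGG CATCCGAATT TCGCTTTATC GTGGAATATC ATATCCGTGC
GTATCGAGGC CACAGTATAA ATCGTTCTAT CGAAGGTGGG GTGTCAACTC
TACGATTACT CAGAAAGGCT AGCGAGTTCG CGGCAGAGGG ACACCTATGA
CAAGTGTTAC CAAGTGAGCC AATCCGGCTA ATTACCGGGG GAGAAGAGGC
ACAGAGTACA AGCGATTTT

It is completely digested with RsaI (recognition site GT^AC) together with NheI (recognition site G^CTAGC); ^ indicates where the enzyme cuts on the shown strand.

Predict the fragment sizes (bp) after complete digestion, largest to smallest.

The RsaI site (GTAC) starts at position 256.
RsaI cuts after base 2 of each site, so after position 257.
NheI sites (GCTAGC) start at positions 44, 168.
NheI cuts after the first base of each site, so after positions 44, 168.
Combined cut positions: 44, 168, 257.
Linear molecule, 3 cuts → 4 fragments:
  1–44 → 44 bp
  45–168 → 124 bp
  169–257 → 89 bp
  258–269 → 12 bp
Sorted largest to smallest: 124, 89, 44, 12 bp.

124, 89, 44, 12 bp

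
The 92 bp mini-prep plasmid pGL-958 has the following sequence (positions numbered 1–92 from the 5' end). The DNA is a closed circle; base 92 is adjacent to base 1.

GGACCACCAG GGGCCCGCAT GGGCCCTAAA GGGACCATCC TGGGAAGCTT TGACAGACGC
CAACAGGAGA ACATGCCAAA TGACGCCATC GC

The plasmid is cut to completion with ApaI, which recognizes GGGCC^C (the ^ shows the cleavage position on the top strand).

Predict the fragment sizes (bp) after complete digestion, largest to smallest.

ApaI sites (GGGCCC) start at positions 11, 21.
ApaI cuts after base 5 of each site (before the last base), so after positions 15, 25.
Circular molecule, 2 cuts → 2 fragments:
  16–25 → 10 bp
  26–92 then 1–15 → 67 + 15 = 82 bp
Sorted largest to smallest: 82, 10 bp.

82, 10 bp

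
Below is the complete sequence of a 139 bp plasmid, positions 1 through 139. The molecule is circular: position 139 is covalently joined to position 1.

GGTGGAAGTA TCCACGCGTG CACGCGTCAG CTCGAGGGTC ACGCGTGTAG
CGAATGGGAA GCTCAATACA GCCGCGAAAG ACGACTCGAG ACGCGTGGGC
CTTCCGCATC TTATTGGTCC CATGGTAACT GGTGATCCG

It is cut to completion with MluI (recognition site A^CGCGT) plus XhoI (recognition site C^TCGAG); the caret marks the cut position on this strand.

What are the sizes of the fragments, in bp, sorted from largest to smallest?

MluI sites (ACGCGT) start at positions 14, 22, 41, 91.
MluI cuts after the first base of each site, so after positions 14, 22, 41, 91.
XhoI sites (CTCGAG) start at positions 31, 85.
XhoI cuts after the first base of each site, so after positions 31, 85.
Combined cut positions: 14, 22, 31, 41, 85, 91.
Circular molecule, 6 cuts → 6 fragments:
  15–22 → 8 bp
  23–31 → 9 bp
  32–41 → 10 bp
  42–85 → 44 bp
  86–91 → 6 bp
  92–139 then 1–14 → 48 + 14 = 62 bp
Sorted largest to smallest: 62, 44, 10, 9, 8, 6 bp.

62, 44, 10, 9, 8, 6 bp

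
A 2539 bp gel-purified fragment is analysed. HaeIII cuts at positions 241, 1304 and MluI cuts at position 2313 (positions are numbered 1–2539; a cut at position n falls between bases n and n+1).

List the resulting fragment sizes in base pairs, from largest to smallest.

Combined cut positions (sorted): 241, 1304, 2313.
Linear molecule, 3 cuts → 4 fragments:
  241 − 0 = 241 bp
  1304 − 241 = 1063 bp
  2313 − 1304 = 1009 bp
  2539 − 2313 = 226 bp
Sorted largest to smallest: 1063, 1009, 241, 226 bp.

1063, 1009, 241, 226 bp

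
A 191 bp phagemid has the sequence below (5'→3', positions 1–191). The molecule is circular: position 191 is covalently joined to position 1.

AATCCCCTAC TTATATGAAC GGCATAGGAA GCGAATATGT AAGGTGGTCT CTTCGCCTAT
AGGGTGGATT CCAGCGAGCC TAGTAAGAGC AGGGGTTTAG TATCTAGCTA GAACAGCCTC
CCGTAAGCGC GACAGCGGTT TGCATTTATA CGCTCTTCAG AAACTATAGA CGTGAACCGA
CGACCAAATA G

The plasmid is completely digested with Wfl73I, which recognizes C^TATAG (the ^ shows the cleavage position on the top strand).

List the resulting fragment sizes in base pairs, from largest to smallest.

107, 84 bp

Wfl73I sites (CTATAG) start at positions 57, 164.
Wfl73I cuts after the first base of each site, so after positions 57, 164.
Circular molecule, 2 cuts → 2 fragments:
  58–164 → 107 bp
  165–191 then 1–57 → 27 + 57 = 84 bp
Sorted largest to smallest: 107, 84 bp.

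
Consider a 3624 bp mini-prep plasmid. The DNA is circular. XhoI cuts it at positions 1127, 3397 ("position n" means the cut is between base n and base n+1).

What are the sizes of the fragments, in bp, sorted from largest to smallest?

Circular molecule, 2 cuts → 2 fragments:
  3397 − 1127 = 2270 bp
  wrap: 3624 − 3397 + 1127 = 1354 bp
Sorted largest to smallest: 2270, 1354 bp.

2270, 1354 bp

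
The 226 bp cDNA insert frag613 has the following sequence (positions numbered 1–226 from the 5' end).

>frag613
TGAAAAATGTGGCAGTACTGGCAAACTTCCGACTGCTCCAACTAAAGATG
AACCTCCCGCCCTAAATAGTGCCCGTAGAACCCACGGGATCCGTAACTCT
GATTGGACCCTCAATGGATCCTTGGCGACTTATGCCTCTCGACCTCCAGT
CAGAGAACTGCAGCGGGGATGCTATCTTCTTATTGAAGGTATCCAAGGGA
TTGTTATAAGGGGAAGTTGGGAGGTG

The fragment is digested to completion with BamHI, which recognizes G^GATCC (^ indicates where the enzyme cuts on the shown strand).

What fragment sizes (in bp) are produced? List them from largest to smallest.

110, 87, 29 bp

BamHI sites (GGATCC) start at positions 87, 116.
BamHI cuts after the first base of each site, so after positions 87, 116.
Linear molecule, 2 cuts → 3 fragments:
  1–87 → 87 bp
  88–116 → 29 bp
  117–226 → 110 bp
Sorted largest to smallest: 110, 87, 29 bp.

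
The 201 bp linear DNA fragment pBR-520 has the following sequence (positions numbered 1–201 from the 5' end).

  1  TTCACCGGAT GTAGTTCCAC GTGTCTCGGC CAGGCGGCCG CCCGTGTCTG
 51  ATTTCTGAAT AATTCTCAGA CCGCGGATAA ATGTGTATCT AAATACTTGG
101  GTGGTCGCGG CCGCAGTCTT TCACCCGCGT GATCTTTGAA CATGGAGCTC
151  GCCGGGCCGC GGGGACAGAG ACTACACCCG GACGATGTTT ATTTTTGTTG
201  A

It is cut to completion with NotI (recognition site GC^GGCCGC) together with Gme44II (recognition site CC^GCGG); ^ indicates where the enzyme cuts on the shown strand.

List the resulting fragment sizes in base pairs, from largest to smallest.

NotI sites (GCGGCCGC) start at positions 34, 107.
NotI cuts after base 2 of each site, so after positions 35, 108.
Gme44II sites (CCGCGG) start at positions 71, 157.
Gme44II cuts after base 2 of each site, so after positions 72, 158.
Combined cut positions: 35, 72, 108, 158.
Linear molecule, 4 cuts → 5 fragments:
  1–35 → 35 bp
  36–72 → 37 bp
  73–108 → 36 bp
  109–158 → 50 bp
  159–201 → 43 bp
Sorted largest to smallest: 50, 43, 37, 36, 35 bp.

50, 43, 37, 36, 35 bp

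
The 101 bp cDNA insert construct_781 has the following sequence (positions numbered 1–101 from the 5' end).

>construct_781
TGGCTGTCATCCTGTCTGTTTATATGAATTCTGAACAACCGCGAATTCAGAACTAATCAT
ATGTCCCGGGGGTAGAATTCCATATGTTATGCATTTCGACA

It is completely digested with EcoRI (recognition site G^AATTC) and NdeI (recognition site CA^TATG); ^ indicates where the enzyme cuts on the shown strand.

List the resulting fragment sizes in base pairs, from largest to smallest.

26, 19, 17, 16, 16, 7 bp

EcoRI sites (GAATTC) start at positions 26, 43, 75.
EcoRI cuts after the first base of each site, so after positions 26, 43, 75.
NdeI sites (CATATG) start at positions 58, 81.
NdeI cuts after base 2 of each site, so after positions 59, 82.
Combined cut positions: 26, 43, 59, 75, 82.
Linear molecule, 5 cuts → 6 fragments:
  1–26 → 26 bp
  27–43 → 17 bp
  44–59 → 16 bp
  60–75 → 16 bp
  76–82 → 7 bp
  83–101 → 19 bp
Sorted largest to smallest: 26, 19, 17, 16, 16, 7 bp.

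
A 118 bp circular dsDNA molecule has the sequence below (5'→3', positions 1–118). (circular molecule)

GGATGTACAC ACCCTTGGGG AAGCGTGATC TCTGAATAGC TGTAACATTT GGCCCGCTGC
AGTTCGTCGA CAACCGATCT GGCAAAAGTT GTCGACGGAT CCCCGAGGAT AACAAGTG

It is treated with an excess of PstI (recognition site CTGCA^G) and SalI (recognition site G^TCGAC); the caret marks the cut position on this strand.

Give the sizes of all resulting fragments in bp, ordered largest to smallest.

The PstI site (CTGCAG) starts at position 57.
PstI cuts after base 5 of each site (before the last base), so after position 61.
SalI sites (GTCGAC) start at positions 66, 91.
SalI cuts after the first base of each site, so after positions 66, 91.
Combined cut positions: 61, 66, 91.
Circular molecule, 3 cuts → 3 fragments:
  62–66 → 5 bp
  67–91 → 25 bp
  92–118 then 1–61 → 27 + 61 = 88 bp
Sorted largest to smallest: 88, 25, 5 bp.

88, 25, 5 bp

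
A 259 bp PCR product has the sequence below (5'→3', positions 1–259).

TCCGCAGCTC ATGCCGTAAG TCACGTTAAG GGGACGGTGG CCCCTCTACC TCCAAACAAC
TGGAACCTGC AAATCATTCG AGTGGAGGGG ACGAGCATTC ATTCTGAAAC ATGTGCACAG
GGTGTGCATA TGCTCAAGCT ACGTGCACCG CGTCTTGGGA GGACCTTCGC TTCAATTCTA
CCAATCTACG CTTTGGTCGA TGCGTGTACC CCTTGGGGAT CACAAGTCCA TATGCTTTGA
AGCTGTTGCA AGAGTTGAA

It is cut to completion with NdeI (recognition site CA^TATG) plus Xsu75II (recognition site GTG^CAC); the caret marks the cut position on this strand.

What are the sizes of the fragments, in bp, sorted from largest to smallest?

115, 85, 29, 17, 13 bp

NdeI sites (CATATG) start at positions 127, 229.
NdeI cuts after base 2 of each site, so after positions 128, 230.
Xsu75II sites (GTGCAC) start at positions 113, 143.
Xsu75II cuts after base 3 of each site, so after positions 115, 145.
Combined cut positions: 115, 128, 145, 230.
Linear molecule, 4 cuts → 5 fragments:
  1–115 → 115 bp
  116–128 → 13 bp
  129–145 → 17 bp
  146–230 → 85 bp
  231–259 → 29 bp
Sorted largest to smallest: 115, 85, 29, 17, 13 bp.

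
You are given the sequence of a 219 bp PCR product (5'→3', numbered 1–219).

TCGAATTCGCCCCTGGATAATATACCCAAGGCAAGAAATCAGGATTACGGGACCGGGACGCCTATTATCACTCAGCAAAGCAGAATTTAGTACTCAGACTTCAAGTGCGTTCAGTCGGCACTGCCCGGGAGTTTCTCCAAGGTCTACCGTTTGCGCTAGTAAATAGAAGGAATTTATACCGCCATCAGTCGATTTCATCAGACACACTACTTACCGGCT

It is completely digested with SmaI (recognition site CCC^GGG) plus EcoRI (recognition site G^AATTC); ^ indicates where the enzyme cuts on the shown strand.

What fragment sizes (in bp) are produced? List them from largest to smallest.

The SmaI site (CCCGGG) starts at position 124.
SmaI cuts after base 3 of each site, so after position 126.
The EcoRI site (GAATTC) starts at position 3.
EcoRI cuts after the first base of each site, so after position 3.
Combined cut positions: 3, 126.
Linear molecule, 2 cuts → 3 fragments:
  1–3 → 3 bp
  4–126 → 123 bp
  127–219 → 93 bp
Sorted largest to smallest: 123, 93, 3 bp.

123, 93, 3 bp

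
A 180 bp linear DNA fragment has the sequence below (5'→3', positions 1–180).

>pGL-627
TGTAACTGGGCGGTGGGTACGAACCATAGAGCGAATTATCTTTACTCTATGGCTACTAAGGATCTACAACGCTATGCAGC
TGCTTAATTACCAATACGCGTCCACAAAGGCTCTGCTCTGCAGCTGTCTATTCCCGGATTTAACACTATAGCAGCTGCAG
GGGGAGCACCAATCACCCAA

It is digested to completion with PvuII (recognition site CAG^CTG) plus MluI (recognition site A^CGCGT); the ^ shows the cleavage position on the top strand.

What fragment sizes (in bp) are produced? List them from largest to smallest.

PvuII sites (CAGCTG) start at positions 77, 121, 152.
PvuII cuts after base 3 of each site, so after positions 79, 123, 154.
The MluI site (ACGCGT) starts at position 96.
MluI cuts after the first base of each site, so after position 96.
Combined cut positions: 79, 96, 123, 154.
Linear molecule, 4 cuts → 5 fragments:
  1–79 → 79 bp
  80–96 → 17 bp
  97–123 → 27 bp
  124–154 → 31 bp
  155–180 → 26 bp
Sorted largest to smallest: 79, 31, 27, 26, 17 bp.

79, 31, 27, 26, 17 bp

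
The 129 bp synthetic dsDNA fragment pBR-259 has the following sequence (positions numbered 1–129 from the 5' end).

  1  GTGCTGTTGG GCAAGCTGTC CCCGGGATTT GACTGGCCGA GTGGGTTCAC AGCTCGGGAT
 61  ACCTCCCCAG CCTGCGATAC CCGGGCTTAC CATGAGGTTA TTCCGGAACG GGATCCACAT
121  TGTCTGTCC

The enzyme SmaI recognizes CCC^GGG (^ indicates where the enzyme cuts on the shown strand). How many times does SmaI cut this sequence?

2

CCCGGG occurs starting at positions 21, 80.
SmaI cuts at 2 sites.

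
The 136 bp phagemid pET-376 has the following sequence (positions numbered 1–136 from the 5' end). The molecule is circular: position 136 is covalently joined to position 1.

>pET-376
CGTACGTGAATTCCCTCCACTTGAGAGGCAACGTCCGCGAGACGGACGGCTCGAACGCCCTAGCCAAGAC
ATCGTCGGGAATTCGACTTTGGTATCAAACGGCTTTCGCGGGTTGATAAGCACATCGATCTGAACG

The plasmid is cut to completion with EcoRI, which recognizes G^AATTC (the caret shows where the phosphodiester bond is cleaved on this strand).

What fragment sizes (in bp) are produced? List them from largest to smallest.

71, 65 bp

EcoRI sites (GAATTC) start at positions 8, 79.
EcoRI cuts after the first base of each site, so after positions 8, 79.
Circular molecule, 2 cuts → 2 fragments:
  9–79 → 71 bp
  80–136 then 1–8 → 57 + 8 = 65 bp
Sorted largest to smallest: 71, 65 bp.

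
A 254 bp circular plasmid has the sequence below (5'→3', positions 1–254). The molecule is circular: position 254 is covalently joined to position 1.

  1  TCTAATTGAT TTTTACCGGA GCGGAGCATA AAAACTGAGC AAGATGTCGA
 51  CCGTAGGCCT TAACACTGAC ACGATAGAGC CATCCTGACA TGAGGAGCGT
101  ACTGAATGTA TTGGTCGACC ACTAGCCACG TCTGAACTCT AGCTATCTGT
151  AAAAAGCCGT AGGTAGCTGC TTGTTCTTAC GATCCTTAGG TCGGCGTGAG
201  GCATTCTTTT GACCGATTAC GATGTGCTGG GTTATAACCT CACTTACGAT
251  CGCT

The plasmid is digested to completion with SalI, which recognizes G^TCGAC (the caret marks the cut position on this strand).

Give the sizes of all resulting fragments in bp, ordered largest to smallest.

186, 68 bp

SalI sites (GTCGAC) start at positions 46, 114.
SalI cuts after the first base of each site, so after positions 46, 114.
Circular molecule, 2 cuts → 2 fragments:
  47–114 → 68 bp
  115–254 then 1–46 → 140 + 46 = 186 bp
Sorted largest to smallest: 186, 68 bp.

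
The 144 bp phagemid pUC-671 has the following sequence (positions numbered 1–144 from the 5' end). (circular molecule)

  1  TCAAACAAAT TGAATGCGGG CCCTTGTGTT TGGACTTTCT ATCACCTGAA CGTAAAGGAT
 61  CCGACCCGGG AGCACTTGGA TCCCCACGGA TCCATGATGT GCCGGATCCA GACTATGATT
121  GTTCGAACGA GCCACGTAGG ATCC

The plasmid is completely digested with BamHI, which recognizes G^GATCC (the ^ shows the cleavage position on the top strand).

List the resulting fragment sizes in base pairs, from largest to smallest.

BamHI sites (GGATCC) start at positions 57, 78, 88, 104, 139.
BamHI cuts after the first base of each site, so after positions 57, 78, 88, 104, 139.
Circular molecule, 5 cuts → 5 fragments:
  58–78 → 21 bp
  79–88 → 10 bp
  89–104 → 16 bp
  105–139 → 35 bp
  140–144 then 1–57 → 5 + 57 = 62 bp
Sorted largest to smallest: 62, 35, 21, 16, 10 bp.

62, 35, 21, 16, 10 bp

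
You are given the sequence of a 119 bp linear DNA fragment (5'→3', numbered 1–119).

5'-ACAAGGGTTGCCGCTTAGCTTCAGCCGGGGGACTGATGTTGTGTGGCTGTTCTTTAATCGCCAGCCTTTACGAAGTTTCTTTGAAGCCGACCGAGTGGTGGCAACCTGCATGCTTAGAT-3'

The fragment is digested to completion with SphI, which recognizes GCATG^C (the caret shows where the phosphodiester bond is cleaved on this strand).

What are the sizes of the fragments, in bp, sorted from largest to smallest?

The SphI site (GCATGC) starts at position 108.
SphI cuts after base 5 of each site (before the last base), so after position 112.
Linear molecule, 1 cut → 2 fragments:
  1–112 → 112 bp
  113–119 → 7 bp
Sorted largest to smallest: 112, 7 bp.

112, 7 bp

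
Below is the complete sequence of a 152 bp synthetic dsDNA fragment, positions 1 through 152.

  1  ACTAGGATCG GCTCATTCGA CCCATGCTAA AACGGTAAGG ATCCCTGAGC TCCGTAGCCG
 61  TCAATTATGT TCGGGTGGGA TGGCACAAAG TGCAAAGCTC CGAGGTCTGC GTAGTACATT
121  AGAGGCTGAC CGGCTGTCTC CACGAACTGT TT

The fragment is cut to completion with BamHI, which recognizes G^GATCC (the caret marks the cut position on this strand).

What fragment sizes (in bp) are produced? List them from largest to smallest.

The BamHI site (GGATCC) starts at position 39.
BamHI cuts after the first base of each site, so after position 39.
Linear molecule, 1 cut → 2 fragments:
  1–39 → 39 bp
  40–152 → 113 bp
Sorted largest to smallest: 113, 39 bp.

113, 39 bp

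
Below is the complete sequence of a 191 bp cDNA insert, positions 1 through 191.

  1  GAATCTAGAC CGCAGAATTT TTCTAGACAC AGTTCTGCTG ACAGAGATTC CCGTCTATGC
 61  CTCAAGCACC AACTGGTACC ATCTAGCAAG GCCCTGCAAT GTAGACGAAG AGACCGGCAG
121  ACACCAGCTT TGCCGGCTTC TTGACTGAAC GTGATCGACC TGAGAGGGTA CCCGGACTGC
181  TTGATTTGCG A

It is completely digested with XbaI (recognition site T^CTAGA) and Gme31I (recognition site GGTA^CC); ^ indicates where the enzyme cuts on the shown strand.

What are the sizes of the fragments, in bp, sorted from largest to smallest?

92, 56, 21, 18, 4 bp

XbaI sites (TCTAGA) start at positions 4, 22.
XbaI cuts after the first base of each site, so after positions 4, 22.
Gme31I sites (GGTACC) start at positions 75, 167.
Gme31I cuts after base 4 of each site, so after positions 78, 170.
Combined cut positions: 4, 22, 78, 170.
Linear molecule, 4 cuts → 5 fragments:
  1–4 → 4 bp
  5–22 → 18 bp
  23–78 → 56 bp
  79–170 → 92 bp
  171–191 → 21 bp
Sorted largest to smallest: 92, 56, 21, 18, 4 bp.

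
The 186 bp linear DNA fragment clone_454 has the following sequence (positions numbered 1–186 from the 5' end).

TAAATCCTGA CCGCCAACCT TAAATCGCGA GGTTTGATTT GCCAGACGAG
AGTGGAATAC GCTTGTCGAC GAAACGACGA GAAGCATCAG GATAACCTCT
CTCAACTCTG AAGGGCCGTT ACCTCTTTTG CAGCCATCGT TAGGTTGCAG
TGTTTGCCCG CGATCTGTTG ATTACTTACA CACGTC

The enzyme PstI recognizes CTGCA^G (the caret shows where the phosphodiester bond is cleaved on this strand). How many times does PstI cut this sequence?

No occurrence of CTGCAG is present in the sequence.
PstI does not cut: 0 sites.

0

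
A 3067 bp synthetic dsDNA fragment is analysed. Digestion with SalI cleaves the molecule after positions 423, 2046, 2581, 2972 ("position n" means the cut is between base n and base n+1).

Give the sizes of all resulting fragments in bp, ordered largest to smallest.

1623, 535, 423, 391, 95 bp

Linear molecule, 4 cuts → 5 fragments:
  423 − 0 = 423 bp
  2046 − 423 = 1623 bp
  2581 − 2046 = 535 bp
  2972 − 2581 = 391 bp
  3067 − 2972 = 95 bp
Sorted largest to smallest: 1623, 535, 423, 391, 95 bp.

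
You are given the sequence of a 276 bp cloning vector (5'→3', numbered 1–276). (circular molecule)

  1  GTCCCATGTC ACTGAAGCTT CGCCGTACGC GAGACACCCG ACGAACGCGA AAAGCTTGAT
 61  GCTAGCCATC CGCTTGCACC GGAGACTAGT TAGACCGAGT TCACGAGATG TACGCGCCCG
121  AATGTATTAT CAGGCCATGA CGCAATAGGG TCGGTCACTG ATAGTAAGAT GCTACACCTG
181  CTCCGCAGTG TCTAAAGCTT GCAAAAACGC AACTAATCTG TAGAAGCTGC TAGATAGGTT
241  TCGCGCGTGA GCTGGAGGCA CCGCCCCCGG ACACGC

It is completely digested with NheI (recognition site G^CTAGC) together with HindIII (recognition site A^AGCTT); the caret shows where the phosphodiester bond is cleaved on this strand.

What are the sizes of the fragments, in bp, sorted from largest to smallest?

134, 96, 37, 9 bp

The NheI site (GCTAGC) starts at position 61.
NheI cuts after the first base of each site, so after position 61.
HindIII sites (AAGCTT) start at positions 15, 52, 195.
HindIII cuts after the first base of each site, so after positions 15, 52, 195.
Combined cut positions: 15, 52, 61, 195.
Circular molecule, 4 cuts → 4 fragments:
  16–52 → 37 bp
  53–61 → 9 bp
  62–195 → 134 bp
  196–276 then 1–15 → 81 + 15 = 96 bp
Sorted largest to smallest: 134, 96, 37, 9 bp.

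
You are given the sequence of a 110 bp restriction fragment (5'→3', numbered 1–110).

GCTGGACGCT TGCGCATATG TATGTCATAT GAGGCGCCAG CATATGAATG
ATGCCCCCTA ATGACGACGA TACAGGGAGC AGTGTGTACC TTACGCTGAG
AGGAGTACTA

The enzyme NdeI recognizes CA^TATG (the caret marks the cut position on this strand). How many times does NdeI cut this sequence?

CATATG occurs starting at positions 15, 26, 41.
NdeI cuts at 3 sites.

3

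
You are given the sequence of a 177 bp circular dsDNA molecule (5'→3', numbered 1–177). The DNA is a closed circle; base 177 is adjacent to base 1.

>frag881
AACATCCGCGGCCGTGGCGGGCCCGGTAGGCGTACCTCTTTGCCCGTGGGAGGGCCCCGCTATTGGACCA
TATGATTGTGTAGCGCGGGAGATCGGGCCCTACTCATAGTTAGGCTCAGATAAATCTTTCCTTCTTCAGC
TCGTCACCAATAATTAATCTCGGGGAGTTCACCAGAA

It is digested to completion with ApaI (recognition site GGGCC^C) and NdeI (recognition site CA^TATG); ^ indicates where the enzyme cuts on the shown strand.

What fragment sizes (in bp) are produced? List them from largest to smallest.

101, 33, 29, 14 bp

ApaI sites (GGGCCC) start at positions 19, 52, 95.
ApaI cuts after base 5 of each site (before the last base), so after positions 23, 56, 99.
The NdeI site (CATATG) starts at position 69.
NdeI cuts after base 2 of each site, so after position 70.
Combined cut positions: 23, 56, 70, 99.
Circular molecule, 4 cuts → 4 fragments:
  24–56 → 33 bp
  57–70 → 14 bp
  71–99 → 29 bp
  100–177 then 1–23 → 78 + 23 = 101 bp
Sorted largest to smallest: 101, 33, 29, 14 bp.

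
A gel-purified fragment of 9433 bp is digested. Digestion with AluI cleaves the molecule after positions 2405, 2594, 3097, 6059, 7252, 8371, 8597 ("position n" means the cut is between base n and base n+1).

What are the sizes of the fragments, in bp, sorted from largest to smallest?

2962, 2405, 1193, 1119, 836, 503, 226, 189 bp

Linear molecule, 7 cuts → 8 fragments:
  2405 − 0 = 2405 bp
  2594 − 2405 = 189 bp
  3097 − 2594 = 503 bp
  6059 − 3097 = 2962 bp
  7252 − 6059 = 1193 bp
  8371 − 7252 = 1119 bp
  8597 − 8371 = 226 bp
  9433 − 8597 = 836 bp
Sorted largest to smallest: 2962, 2405, 1193, 1119, 836, 503, 226, 189 bp.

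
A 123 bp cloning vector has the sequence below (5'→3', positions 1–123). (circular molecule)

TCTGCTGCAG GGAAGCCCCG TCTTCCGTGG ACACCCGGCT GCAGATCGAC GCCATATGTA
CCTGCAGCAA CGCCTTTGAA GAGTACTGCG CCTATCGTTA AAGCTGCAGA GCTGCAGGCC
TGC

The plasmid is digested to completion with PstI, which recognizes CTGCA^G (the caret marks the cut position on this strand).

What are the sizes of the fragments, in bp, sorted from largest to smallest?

PstI sites (CTGCAG) start at positions 5, 39, 62, 104, 112.
PstI cuts after base 5 of each site (before the last base), so after positions 9, 43, 66, 108, 116.
Circular molecule, 5 cuts → 5 fragments:
  10–43 → 34 bp
  44–66 → 23 bp
  67–108 → 42 bp
  109–116 → 8 bp
  117–123 then 1–9 → 7 + 9 = 16 bp
Sorted largest to smallest: 42, 34, 23, 16, 8 bp.

42, 34, 23, 16, 8 bp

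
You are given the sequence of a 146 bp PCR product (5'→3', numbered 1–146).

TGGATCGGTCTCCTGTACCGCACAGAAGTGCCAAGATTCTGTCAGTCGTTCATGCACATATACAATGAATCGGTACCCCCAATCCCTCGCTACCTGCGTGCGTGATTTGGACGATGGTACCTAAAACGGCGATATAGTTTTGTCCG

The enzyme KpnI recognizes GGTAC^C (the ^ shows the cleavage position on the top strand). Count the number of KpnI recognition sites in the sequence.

GGTACC occurs starting at positions 72, 116.
KpnI cuts at 2 sites.

2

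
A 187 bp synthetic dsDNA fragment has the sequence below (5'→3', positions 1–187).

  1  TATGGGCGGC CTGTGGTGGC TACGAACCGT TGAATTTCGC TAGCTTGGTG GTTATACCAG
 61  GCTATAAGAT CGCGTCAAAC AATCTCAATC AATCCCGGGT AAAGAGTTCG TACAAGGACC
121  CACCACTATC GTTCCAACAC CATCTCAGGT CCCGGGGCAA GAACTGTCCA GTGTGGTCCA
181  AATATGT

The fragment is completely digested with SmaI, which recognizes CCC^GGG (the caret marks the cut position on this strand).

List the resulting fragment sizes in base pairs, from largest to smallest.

96, 57, 34 bp

SmaI sites (CCCGGG) start at positions 94, 151.
SmaI cuts after base 3 of each site, so after positions 96, 153.
Linear molecule, 2 cuts → 3 fragments:
  1–96 → 96 bp
  97–153 → 57 bp
  154–187 → 34 bp
Sorted largest to smallest: 96, 57, 34 bp.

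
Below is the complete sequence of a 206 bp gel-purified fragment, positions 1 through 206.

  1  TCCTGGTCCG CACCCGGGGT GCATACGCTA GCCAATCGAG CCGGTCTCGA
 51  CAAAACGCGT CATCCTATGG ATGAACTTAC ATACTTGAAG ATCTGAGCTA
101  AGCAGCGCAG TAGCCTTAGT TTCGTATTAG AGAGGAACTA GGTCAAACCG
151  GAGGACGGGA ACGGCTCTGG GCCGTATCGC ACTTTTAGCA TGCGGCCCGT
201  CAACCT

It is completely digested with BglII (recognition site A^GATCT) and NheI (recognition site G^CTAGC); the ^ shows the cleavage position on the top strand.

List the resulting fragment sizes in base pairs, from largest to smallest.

117, 62, 27 bp

The BglII site (AGATCT) starts at position 89.
BglII cuts after the first base of each site, so after position 89.
The NheI site (GCTAGC) starts at position 27.
NheI cuts after the first base of each site, so after position 27.
Combined cut positions: 27, 89.
Linear molecule, 2 cuts → 3 fragments:
  1–27 → 27 bp
  28–89 → 62 bp
  90–206 → 117 bp
Sorted largest to smallest: 117, 62, 27 bp.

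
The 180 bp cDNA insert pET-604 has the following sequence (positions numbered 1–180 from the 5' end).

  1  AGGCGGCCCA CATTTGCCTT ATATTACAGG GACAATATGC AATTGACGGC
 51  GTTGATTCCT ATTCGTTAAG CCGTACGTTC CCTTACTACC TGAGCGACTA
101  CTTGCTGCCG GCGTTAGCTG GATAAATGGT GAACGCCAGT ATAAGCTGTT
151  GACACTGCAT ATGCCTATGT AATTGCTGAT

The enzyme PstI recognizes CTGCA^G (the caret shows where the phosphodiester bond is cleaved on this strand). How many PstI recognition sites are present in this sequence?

0

No occurrence of CTGCAG is present in the sequence.
PstI does not cut: 0 sites.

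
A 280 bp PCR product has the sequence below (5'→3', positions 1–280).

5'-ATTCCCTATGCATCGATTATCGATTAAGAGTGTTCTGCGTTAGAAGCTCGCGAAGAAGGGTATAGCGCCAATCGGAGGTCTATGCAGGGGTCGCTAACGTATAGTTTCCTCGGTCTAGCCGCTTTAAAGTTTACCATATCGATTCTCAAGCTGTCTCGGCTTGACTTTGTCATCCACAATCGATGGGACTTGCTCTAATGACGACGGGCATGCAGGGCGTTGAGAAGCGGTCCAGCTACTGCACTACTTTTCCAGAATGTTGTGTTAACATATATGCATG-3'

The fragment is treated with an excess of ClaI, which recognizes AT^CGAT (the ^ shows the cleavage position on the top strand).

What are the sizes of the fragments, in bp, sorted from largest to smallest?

119, 100, 41, 13, 7 bp

ClaI sites (ATCGAT) start at positions 12, 19, 138, 179.
ClaI cuts after base 2 of each site, so after positions 13, 20, 139, 180.
Linear molecule, 4 cuts → 5 fragments:
  1–13 → 13 bp
  14–20 → 7 bp
  21–139 → 119 bp
  140–180 → 41 bp
  181–280 → 100 bp
Sorted largest to smallest: 119, 100, 41, 13, 7 bp.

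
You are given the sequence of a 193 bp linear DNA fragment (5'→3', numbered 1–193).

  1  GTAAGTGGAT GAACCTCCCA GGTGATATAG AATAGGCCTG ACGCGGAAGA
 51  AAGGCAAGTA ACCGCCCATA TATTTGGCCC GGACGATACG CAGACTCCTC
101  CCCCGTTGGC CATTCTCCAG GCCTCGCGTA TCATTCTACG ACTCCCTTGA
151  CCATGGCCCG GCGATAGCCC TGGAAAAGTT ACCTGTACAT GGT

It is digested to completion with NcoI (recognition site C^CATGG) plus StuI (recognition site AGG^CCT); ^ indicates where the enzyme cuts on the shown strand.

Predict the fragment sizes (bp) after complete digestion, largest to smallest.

85, 42, 36, 30 bp

The NcoI site (CCATGG) starts at position 151.
NcoI cuts after the first base of each site, so after position 151.
StuI sites (AGGCCT) start at positions 34, 119.
StuI cuts after base 3 of each site, so after positions 36, 121.
Combined cut positions: 36, 121, 151.
Linear molecule, 3 cuts → 4 fragments:
  1–36 → 36 bp
  37–121 → 85 bp
  122–151 → 30 bp
  152–193 → 42 bp
Sorted largest to smallest: 85, 42, 36, 30 bp.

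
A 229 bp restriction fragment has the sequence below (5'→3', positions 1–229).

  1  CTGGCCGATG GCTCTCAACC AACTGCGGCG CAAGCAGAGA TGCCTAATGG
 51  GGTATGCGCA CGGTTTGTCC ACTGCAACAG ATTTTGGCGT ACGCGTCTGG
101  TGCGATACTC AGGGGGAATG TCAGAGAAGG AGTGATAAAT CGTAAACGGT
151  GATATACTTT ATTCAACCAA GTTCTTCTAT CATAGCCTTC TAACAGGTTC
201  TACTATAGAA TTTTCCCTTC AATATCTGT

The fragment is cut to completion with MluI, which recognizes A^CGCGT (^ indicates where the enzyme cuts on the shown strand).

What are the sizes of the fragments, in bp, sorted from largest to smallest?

138, 91 bp

The MluI site (ACGCGT) starts at position 91.
MluI cuts after the first base of each site, so after position 91.
Linear molecule, 1 cut → 2 fragments:
  1–91 → 91 bp
  92–229 → 138 bp
Sorted largest to smallest: 138, 91 bp.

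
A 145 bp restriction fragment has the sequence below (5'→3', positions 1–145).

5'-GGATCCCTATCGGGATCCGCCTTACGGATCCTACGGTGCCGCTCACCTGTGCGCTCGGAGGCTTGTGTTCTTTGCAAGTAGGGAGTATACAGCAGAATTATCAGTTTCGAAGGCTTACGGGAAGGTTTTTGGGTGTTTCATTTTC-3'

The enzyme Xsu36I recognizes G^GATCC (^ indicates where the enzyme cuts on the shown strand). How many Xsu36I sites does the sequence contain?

3

GGATCC occurs starting at positions 1, 13, 26.
Xsu36I cuts at 3 sites.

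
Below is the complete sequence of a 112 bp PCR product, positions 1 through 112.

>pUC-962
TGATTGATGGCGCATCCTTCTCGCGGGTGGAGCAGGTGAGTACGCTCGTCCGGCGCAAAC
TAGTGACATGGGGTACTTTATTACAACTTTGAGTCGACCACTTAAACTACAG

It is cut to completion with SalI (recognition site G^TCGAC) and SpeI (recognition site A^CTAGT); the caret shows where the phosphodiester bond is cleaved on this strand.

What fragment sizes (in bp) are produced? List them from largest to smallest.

59, 34, 19 bp

The SalI site (GTCGAC) starts at position 93.
SalI cuts after the first base of each site, so after position 93.
The SpeI site (ACTAGT) starts at position 59.
SpeI cuts after the first base of each site, so after position 59.
Combined cut positions: 59, 93.
Linear molecule, 2 cuts → 3 fragments:
  1–59 → 59 bp
  60–93 → 34 bp
  94–112 → 19 bp
Sorted largest to smallest: 59, 34, 19 bp.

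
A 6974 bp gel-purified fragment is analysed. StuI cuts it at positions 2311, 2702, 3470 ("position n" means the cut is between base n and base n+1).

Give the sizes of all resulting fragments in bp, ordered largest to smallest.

Linear molecule, 3 cuts → 4 fragments:
  2311 − 0 = 2311 bp
  2702 − 2311 = 391 bp
  3470 − 2702 = 768 bp
  6974 − 3470 = 3504 bp
Sorted largest to smallest: 3504, 2311, 768, 391 bp.

3504, 2311, 768, 391 bp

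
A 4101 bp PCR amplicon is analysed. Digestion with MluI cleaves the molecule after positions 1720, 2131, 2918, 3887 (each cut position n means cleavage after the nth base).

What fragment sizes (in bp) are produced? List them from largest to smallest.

1720, 969, 787, 411, 214 bp

Linear molecule, 4 cuts → 5 fragments:
  1720 − 0 = 1720 bp
  2131 − 1720 = 411 bp
  2918 − 2131 = 787 bp
  3887 − 2918 = 969 bp
  4101 − 3887 = 214 bp
Sorted largest to smallest: 1720, 969, 787, 411, 214 bp.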